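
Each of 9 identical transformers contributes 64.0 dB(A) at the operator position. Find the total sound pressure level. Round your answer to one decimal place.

73.5 dB(A)

With 9 equal, uncorrelated contributions the intensity is 9× that of one unit, giving a rise of 10·log₁₀ 9.
L_total = 64.0 + 10·log₁₀(9) = 64.0 + 9.542 = 73.54 dB(A).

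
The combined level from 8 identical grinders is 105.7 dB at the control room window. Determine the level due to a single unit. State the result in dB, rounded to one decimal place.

Dividing the total intensity by 8 lowers the level by 10·log₁₀ 8 = 9.031 dB: L₁ = 105.7 − 9.031.

96.7 dB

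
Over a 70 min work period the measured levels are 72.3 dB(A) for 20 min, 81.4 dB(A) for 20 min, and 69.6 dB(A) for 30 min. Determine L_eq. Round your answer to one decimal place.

76.8 dB(A)

L_eq = 10·log₁₀[(1/T)·Σ tᵢ·10^(Lᵢ/10)] with T = 70 min.
Σ tᵢ·10^(Lᵢ/10) = 20·10^(72.3/10) + 20·10^(81.4/10) + 30·10^(69.6/10) = 3.374e+09.
L_eq = 10·log₁₀(3.374e+09/70) = 76.83 dB(A).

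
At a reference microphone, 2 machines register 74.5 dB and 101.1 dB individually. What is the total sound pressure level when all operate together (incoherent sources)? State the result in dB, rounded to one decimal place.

101.1 dB

For uncorrelated sources the intensities add, so convert each level to linear form, sum, and take 10·log₁₀ of the total.
Σ 10^(L/10) = 10^(74.5/10) + 10^(101.1/10) = 1.291e+10.
L_total = 10·log₁₀(1.291e+10) = 101.11 dB.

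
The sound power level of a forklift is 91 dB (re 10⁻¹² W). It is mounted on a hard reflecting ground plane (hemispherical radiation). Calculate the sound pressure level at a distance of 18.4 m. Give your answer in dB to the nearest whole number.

The power spreads over a hemisphere of area 2π·r², so L_p = L_w − 10·log₁₀(2π·r²).
2π·r² = 2127 m², 10·log₁₀ of that is 33.278 dB.
L_p = 91 − 33.278 = 57.72 dB.

58 dB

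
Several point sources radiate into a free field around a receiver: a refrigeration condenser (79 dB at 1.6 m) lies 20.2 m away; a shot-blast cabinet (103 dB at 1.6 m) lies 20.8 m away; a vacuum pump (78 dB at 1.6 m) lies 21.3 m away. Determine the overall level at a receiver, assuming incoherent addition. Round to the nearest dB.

Apply inverse-square spreading to bring every level to the receiver, then sum 10^(L/10).
refrigeration condenser: 79 − 20·log₁₀(20.2/1.6) = 79 − 22.02 = 56.98 dB.
shot-blast cabinet: 103 − 20·log₁₀(20.8/1.6) = 103 − 22.28 = 80.72 dB.
vacuum pump: 78 − 20·log₁₀(21.3/1.6) = 78 − 22.49 = 55.51 dB.
Σ 10^(L/10) = 1.189e+08 → L_total = 10·log₁₀(1.189e+08) = 80.75 dB.

81 dB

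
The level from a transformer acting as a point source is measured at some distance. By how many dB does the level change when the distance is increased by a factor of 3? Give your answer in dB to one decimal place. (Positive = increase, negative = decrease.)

A point source loses 6 dB per doubling of distance; generally ΔL = −20·log₁₀(r₂/r₁).
ΔL = −20·log₁₀(3) = -9.54 dB.

-9.5 dB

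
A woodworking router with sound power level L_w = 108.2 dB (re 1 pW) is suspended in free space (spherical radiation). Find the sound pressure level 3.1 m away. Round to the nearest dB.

L_p = L_w − 10·log₁₀(4π·r²) with r = 3.1 m.
4π·r² = 120.8 m², 10·log₁₀ of that is 20.819 dB.
L_p = 108.2 − 20.819 = 87.38 dB.

87 dB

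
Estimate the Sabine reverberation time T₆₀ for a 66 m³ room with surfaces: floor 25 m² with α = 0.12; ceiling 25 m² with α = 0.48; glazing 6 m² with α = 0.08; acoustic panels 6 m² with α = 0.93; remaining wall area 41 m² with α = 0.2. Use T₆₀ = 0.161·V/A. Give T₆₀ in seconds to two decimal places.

0.36 s

Summing Sᵢαᵢ: 25·0.12 + 25·0.48 + 6·0.08 + 6·0.93 + 41·0.2 = 29.26 m².
T₆₀ = 0.161·V/A = 0.161·66/29.26 = 0.363 s.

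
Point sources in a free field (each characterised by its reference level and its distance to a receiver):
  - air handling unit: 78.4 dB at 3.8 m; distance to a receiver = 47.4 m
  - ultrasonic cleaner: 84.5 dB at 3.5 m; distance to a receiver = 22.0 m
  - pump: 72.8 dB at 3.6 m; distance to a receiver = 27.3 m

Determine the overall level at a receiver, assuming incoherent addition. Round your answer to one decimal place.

First find each source's level at the receiver (point-source: −20·log₁₀(r/r_ref)), then combine on an intensity basis.
air handling unit: 78.4 − 20·log₁₀(47.4/3.8) = 78.4 − 21.92 = 56.48 dB.
ultrasonic cleaner: 84.5 − 20·log₁₀(22.0/3.5) = 84.5 − 15.97 = 68.53 dB.
pump: 72.8 − 20·log₁₀(27.3/3.6) = 72.8 − 17.60 = 55.20 dB.
Σ 10^(L/10) = 7.909e+06 → L_total = 10·log₁₀(7.909e+06) = 68.98 dB.

69.0 dB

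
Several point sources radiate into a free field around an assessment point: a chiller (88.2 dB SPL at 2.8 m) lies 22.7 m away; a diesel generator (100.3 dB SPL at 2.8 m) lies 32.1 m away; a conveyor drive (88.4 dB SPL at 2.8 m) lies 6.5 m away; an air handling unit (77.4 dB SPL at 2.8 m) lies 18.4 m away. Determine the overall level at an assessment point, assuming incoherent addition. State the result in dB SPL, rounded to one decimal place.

83.4 dB SPL

First find each source's level at the receiver (point-source: −20·log₁₀(r/r_ref)), then combine on an intensity basis.
chiller: 88.2 − 20·log₁₀(22.7/2.8) = 88.2 − 18.18 = 70.02 dB SPL.
diesel generator: 100.3 − 20·log₁₀(32.1/2.8) = 100.3 − 21.19 = 79.11 dB SPL.
conveyor drive: 88.4 − 20·log₁₀(6.5/2.8) = 88.4 − 7.32 = 81.08 dB SPL.
air handling unit: 77.4 − 20·log₁₀(18.4/2.8) = 77.4 − 16.35 = 61.05 dB SPL.
Σ 10^(L/10) = 2.212e+08 → L_total = 10·log₁₀(2.212e+08) = 83.45 dB SPL.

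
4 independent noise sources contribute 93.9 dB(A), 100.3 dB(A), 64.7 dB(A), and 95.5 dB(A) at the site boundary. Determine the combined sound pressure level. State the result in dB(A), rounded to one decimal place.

For uncorrelated sources the intensities add, so convert each level to linear form, sum, and take 10·log₁₀ of the total.
Σ 10^(L/10) = 10^(93.9/10) + 10^(100.3/10) + 10^(64.7/10) + 10^(95.5/10) = 1.672e+10.
L_total = 10·log₁₀(1.672e+10) = 102.23 dB(A).

102.2 dB(A)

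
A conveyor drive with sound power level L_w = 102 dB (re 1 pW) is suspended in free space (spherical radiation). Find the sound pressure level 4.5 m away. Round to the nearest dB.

78 dB

The power spreads over a sphere of area 4π·r², so L_p = L_w − 10·log₁₀(4π·r²).
4π·r² = 254.5 m², 10·log₁₀ of that is 24.056 dB.
L_p = 102 − 24.056 = 77.94 dB.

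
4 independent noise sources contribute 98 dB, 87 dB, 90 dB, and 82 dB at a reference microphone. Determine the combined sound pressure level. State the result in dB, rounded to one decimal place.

99.0 dB

Incoherent sources combine by intensity addition: L_total = 10·log₁₀(Σ 10^(L_i/10)).
Σ 10^(L/10) = 10^(98/10) + 10^(87/10) + 10^(90/10) + 10^(82/10) = 7.969e+09.
L_total = 10·log₁₀(7.969e+09) = 99.01 dB.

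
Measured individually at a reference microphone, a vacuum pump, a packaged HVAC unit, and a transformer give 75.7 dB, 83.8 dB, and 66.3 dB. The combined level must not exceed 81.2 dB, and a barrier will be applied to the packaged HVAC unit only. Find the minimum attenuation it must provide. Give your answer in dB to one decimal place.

The untreated sources together contribute 10^(75.7/10) + 10^(66.3/10) = 4.142e+07, i.e. 76.17 dB.
To meet 81.2 dB overall, the treated packaged HVAC unit may contribute at most 10^(81.2/10) − 4.142e+07 = 9.041e+07, i.e. 79.56 dB.
So the packaged HVAC unit must be reduced from 83.8 to 79.56 dB: IL = 4.24 dB.

4.2 dB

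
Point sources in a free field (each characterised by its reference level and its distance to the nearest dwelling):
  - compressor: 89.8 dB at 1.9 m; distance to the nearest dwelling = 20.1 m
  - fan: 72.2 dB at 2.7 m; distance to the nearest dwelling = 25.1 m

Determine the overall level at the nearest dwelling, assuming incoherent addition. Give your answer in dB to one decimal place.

69.4 dB

Apply inverse-square spreading to bring every level to the receiver, then sum 10^(L/10).
compressor: 89.8 − 20·log₁₀(20.1/1.9) = 89.8 − 20.49 = 69.31 dB.
fan: 72.2 − 20·log₁₀(25.1/2.7) = 72.2 − 19.37 = 52.83 dB.
Σ 10^(L/10) = 8.725e+06 → L_total = 10·log₁₀(8.725e+06) = 69.41 dB.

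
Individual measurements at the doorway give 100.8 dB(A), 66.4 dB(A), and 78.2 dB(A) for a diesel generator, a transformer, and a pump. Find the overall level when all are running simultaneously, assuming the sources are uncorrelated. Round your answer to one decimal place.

100.8 dB(A)

Incoherent sources combine by intensity addition: L_total = 10·log₁₀(Σ 10^(L_i/10)).
Σ 10^(L/10) = 10^(100.8/10) + 10^(66.4/10) + 10^(78.2/10) = 1.209e+10.
L_total = 10·log₁₀(1.209e+10) = 100.83 dB(A).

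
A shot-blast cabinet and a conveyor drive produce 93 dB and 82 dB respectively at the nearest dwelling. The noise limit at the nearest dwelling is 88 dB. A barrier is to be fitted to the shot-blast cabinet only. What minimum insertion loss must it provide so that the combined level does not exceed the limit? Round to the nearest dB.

6 dB

The untreated sources together contribute 10^(82/10) = 1.585e+08, i.e. 82.00 dB.
The limit corresponds to 10^(88/10) = 6.310e+08; subtracting the fixed part leaves 4.725e+08 for the shot-blast cabinet, i.e. 86.74 dB.
Required insertion loss = 93 − 86.74 = 6.26 dB.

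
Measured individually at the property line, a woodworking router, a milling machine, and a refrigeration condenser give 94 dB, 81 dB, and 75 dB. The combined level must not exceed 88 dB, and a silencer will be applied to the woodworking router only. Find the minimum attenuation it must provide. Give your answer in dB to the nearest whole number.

7 dB

The untreated sources together contribute 10^(81/10) + 10^(75/10) = 1.575e+08, i.e. 81.97 dB.
The limit corresponds to 10^(88/10) = 6.310e+08; subtracting the fixed part leaves 4.734e+08 for the woodworking router, i.e. 86.75 dB.
Required insertion loss = 94 − 86.75 = 7.25 dB.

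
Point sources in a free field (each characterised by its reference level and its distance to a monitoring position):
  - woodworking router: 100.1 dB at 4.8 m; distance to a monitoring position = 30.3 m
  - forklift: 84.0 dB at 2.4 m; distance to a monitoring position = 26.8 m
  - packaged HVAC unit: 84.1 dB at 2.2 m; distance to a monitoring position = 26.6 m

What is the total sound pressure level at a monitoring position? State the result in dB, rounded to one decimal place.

84.2 dB

Propagate each source to the receiver with L = L_ref − 20·log₁₀(r/r_ref), then add intensities.
woodworking router: 100.1 − 20·log₁₀(30.3/4.8) = 100.1 − 16.00 = 84.10 dB.
forklift: 84.0 − 20·log₁₀(26.8/2.4) = 84.0 − 20.96 = 63.04 dB.
packaged HVAC unit: 84.1 − 20·log₁₀(26.6/2.2) = 84.1 − 21.65 = 62.45 dB.
Σ 10^(L/10) = 2.606e+08 → L_total = 10·log₁₀(2.606e+08) = 84.16 dB.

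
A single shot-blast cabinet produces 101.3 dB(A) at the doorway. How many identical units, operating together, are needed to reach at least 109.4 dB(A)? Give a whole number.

Need L₁ + 10·log₁₀ N ≥ 109.4, i.e. log₁₀ N ≥ 0.81.
N ≥ 10^(8.1/10) = 6.457, so N = 7.

7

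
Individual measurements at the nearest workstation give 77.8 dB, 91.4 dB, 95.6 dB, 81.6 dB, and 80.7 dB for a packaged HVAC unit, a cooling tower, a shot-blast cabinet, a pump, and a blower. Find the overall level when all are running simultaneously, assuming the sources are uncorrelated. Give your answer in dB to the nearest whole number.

For uncorrelated sources the intensities add, so convert each level to linear form, sum, and take 10·log₁₀ of the total.
Σ 10^(L/10) = 10^(77.8/10) + 10^(91.4/10) + 10^(95.6/10) + 10^(81.6/10) + 10^(80.7/10) = 5.333e+09.
L_total = 10·log₁₀(5.333e+09) = 97.27 dB.

97 dB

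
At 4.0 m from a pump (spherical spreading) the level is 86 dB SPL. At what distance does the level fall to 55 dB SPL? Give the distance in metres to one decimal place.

The 31.0 dB drop corresponds to a distance ratio of 10^(31.0/20) for a point source.
r₂ = 4.0·10^((86−55)/20) = 4.0·10^(31.0/20) = 141.93 m.

141.9 m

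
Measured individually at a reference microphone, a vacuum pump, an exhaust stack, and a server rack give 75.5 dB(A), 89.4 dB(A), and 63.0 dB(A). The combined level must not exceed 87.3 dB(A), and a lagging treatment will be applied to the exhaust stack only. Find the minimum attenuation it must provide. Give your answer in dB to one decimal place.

Everything except the exhaust stack sums to 10^(75.5/10) + 10^(63.0/10) = 3.748e+07 in linear terms, 75.74 dB(A).
To meet 87.3 dB(A) overall, the treated exhaust stack may contribute at most 10^(87.3/10) − 3.748e+07 = 4.996e+08, i.e. 86.99 dB(A).
So the exhaust stack must be reduced from 89.4 to 86.99 dB(A): IL = 2.41 dB.

2.4 dB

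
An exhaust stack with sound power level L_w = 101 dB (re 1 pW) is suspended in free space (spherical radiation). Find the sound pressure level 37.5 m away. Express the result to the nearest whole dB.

59 dB

The power spreads over a sphere of area 4π·r², so L_p = L_w − 10·log₁₀(4π·r²).
4π·r² = 1.767e+04 m², 10·log₁₀ of that is 42.473 dB.
L_p = 101 − 42.473 = 58.53 dB.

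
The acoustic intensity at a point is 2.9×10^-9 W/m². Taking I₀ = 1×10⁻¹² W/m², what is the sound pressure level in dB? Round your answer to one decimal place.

L = 10·log₁₀(I/I₀) = 10·log₁₀(2.9×10^-9/10⁻¹²) = 10·log₁₀(2.9×10^3).
L = 10·(0.4624 + 3) = 34.62 dB.

34.6 dB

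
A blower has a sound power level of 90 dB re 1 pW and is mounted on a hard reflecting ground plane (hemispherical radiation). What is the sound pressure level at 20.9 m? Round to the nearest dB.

56 dB

L_p = L_w − 10·log₁₀(2π·r²) with r = 20.9 m.
2π·r² = 2745 m², 10·log₁₀ of that is 34.385 dB.
L_p = 90 − 34.385 = 55.62 dB.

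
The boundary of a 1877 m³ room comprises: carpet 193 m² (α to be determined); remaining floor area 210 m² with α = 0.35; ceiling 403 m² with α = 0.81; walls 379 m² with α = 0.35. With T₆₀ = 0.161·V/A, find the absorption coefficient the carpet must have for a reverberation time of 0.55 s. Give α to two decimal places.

0.09

From T₆₀ = 0.161·V/A, the target T₆₀ = 0.55 s needs A = 0.161·1877/0.55 = 549.45 m².
Absorption from the other surfaces = 210·0.35 + 403·0.81 + 379·0.35 = 532.58 m², so the carpet must supply 16.87 m² over 193 m².
α = 16.87/193 = 0.087.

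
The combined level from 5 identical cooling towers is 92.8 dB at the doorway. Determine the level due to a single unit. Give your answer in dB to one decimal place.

85.8 dB

5 equal contributions raise the level by 10·log₁₀ 5 = 6.990 dB, so each unit alone gives 92.8 − 6.990.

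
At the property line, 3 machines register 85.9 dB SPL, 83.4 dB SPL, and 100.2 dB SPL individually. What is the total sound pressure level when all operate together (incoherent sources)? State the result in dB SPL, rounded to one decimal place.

100.4 dB SPL

For uncorrelated sources the intensities add, so convert each level to linear form, sum, and take 10·log₁₀ of the total.
Σ 10^(L/10) = 10^(85.9/10) + 10^(83.4/10) + 10^(100.2/10) = 1.108e+10.
L_total = 10·log₁₀(1.108e+10) = 100.45 dB SPL.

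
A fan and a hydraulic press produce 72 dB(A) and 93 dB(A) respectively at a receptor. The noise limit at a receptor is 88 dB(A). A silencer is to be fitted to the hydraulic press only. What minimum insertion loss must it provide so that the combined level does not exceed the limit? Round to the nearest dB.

5 dB

The untreated sources together contribute 10^(72/10) = 1.585e+07, i.e. 72.00 dB(A).
The limit corresponds to 10^(88/10) = 6.310e+08; subtracting the fixed part leaves 6.151e+08 for the hydraulic press, i.e. 87.89 dB(A).
So the hydraulic press must be reduced from 93 to 87.89 dB(A): IL = 5.11 dB.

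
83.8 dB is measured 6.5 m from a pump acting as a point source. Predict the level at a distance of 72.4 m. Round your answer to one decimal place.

62.9 dB

Spherical spreading from a point source gives a 20·log₁₀(r₂/r₁) drop.
L₂ = 83.8 − 20·log₁₀(72.4/6.5) = 83.8 − 20.937 = 62.86 dB.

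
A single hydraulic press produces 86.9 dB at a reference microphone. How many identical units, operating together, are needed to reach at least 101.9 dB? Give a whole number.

32

N identical sources give L₁ + 10·log₁₀ N, so require 10·log₁₀ N ≥ 101.9 − 86.9 = 15.0 dB.
N ≥ 10^(15.0/10) = 31.623, so N = 32.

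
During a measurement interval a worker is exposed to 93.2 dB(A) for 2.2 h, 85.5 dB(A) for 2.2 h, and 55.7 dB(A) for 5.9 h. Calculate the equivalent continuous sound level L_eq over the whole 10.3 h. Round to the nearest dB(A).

87 dB(A)

Weight each interval's intensity by its duration and average over T = 10.3 h:
Σ tᵢ·10^(Lᵢ/10) = 2.2·10^(93.2/10) + 2.2·10^(85.5/10) + 5.9·10^(55.7/10) = 5.379e+09.
L_eq = 10·log₁₀(5.379e+09/10.3) = 87.18 dB(A).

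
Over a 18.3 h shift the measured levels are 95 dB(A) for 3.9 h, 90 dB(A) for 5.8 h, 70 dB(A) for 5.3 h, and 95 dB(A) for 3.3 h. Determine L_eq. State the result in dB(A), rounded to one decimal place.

91.9 dB(A)

L_eq = 10·log₁₀[(1/T)·Σ tᵢ·10^(Lᵢ/10)] with T = 18.3 h.
Σ tᵢ·10^(Lᵢ/10) = 3.9·10^(95/10) + 5.8·10^(90/10) + 5.3·10^(70/10) + 3.3·10^(95/10) = 2.862e+10.
L_eq = 10·log₁₀(2.862e+10/18.3) = 91.94 dB(A).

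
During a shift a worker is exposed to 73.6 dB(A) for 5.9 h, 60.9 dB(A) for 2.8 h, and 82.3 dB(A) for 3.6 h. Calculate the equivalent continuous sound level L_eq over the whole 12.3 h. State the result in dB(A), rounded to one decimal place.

77.9 dB(A)

The energy average is taken in the linear domain: L_eq = 10·log₁₀[(Σ tᵢ·10^(Lᵢ/10))/T], T = 12.3 h.
Σ tᵢ·10^(Lᵢ/10) = 5.9·10^(73.6/10) + 2.8·10^(60.9/10) + 3.6·10^(82.3/10) = 7.500e+08.
L_eq = 10·log₁₀(7.500e+08/12.3) = 77.85 dB(A).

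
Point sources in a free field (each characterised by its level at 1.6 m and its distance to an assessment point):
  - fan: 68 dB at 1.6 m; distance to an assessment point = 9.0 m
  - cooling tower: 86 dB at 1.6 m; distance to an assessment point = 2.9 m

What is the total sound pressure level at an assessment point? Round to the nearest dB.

Apply inverse-square spreading to bring every level to the receiver, then sum 10^(L/10).
fan: 68 − 20·log₁₀(9.0/1.6) = 68 − 15.00 = 53.00 dB.
cooling tower: 86 − 20·log₁₀(2.9/1.6) = 86 − 5.17 = 80.83 dB.
Σ 10^(L/10) = 1.214e+08 → L_total = 10·log₁₀(1.214e+08) = 80.84 dB.

81 dB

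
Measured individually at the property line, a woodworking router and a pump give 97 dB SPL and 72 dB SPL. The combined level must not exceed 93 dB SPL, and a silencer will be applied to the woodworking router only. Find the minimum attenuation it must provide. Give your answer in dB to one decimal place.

Everything except the woodworking router sums to 10^(72/10) = 1.585e+07 in linear terms, 72.00 dB SPL.
The limit corresponds to 10^(93/10) = 1.995e+09; subtracting the fixed part leaves 1.979e+09 for the woodworking router, i.e. 92.97 dB SPL.
So the woodworking router must be reduced from 97 to 92.97 dB SPL: IL = 4.03 dB.

4.0 dB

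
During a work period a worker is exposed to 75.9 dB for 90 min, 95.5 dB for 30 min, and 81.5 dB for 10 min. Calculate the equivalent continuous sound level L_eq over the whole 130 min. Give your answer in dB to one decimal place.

The energy average is taken in the linear domain: L_eq = 10·log₁₀[(Σ tᵢ·10^(Lᵢ/10))/T], T = 130 min.
Σ tᵢ·10^(Lᵢ/10) = 90·10^(75.9/10) + 30·10^(95.5/10) + 10·10^(81.5/10) = 1.114e+11.
L_eq = 10·log₁₀(1.114e+11/130) = 89.33 dB.

89.3 dB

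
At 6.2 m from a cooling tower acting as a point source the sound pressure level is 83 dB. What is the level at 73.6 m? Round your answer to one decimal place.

Point-source attenuation: ΔL = 20·log₁₀(r₂/r₁) = 20·log₁₀(73.6/6.2) = 21.490 dB.
L₂ = 83 − 20·log₁₀(73.6/6.2) = 83 − 21.490 = 61.51 dB.

61.5 dB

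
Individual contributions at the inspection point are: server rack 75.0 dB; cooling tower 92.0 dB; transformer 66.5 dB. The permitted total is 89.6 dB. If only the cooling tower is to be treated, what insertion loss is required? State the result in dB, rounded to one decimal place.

2.6 dB

The untreated sources together contribute 10^(75.0/10) + 10^(66.5/10) = 3.609e+07, i.e. 75.57 dB.
The limit corresponds to 10^(89.6/10) = 9.120e+08; subtracting the fixed part leaves 8.759e+08 for the cooling tower, i.e. 89.42 dB.
Required insertion loss = 92.0 − 89.42 = 2.58 dB.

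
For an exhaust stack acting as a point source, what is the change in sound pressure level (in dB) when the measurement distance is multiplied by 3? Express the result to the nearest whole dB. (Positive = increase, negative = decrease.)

-10 dB

Point-source spreading: ΔL = −20·log₁₀(r₂/r₁).
ΔL = −20·log₁₀(3) = -9.54 dB.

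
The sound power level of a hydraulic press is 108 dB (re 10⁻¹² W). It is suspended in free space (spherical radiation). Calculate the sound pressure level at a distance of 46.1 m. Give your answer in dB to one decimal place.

L_p = L_w − 10·log₁₀(4π·r²) with r = 46.1 m.
4π·r² = 2.671e+04 m², 10·log₁₀ of that is 44.266 dB.
L_p = 108 − 44.266 = 63.73 dB.

63.7 dB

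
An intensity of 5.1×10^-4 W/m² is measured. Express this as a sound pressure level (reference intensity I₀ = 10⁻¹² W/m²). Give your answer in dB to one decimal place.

87.1 dB

L = 10·log₁₀(I/I₀) = 10·log₁₀(5.1×10^-4/10⁻¹²) = 10·log₁₀(5.1×10^8).
L = 10·(0.7076 + 8) = 87.08 dB.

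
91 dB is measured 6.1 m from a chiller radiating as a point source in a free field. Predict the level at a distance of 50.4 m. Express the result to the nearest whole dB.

Spherical spreading from a point source gives a 20·log₁₀(r₂/r₁) drop.
L₂ = 91 − 20·log₁₀(50.4/6.1) = 91 − 18.342 = 72.66 dB.

73 dB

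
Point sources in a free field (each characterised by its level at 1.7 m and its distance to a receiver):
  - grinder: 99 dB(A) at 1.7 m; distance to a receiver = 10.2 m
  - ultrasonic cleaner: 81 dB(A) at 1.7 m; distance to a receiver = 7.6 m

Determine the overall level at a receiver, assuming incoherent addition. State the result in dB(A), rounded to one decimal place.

83.6 dB(A)

Propagate each source to the receiver with L = L_ref − 20·log₁₀(r/r_ref), then add intensities.
grinder: 99 − 20·log₁₀(10.2/1.7) = 99 − 15.56 = 83.44 dB(A).
ultrasonic cleaner: 81 − 20·log₁₀(7.6/1.7) = 81 − 13.01 = 67.99 dB(A).
Σ 10^(L/10) = 2.269e+08 → L_total = 10·log₁₀(2.269e+08) = 83.56 dB(A).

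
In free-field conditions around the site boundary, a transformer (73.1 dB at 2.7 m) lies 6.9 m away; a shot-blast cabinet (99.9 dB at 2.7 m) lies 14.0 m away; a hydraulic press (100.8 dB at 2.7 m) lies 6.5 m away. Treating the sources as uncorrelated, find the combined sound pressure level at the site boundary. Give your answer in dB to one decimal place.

93.9 dB

Propagate each source to the receiver with L = L_ref − 20·log₁₀(r/r_ref), then add intensities.
transformer: 73.1 − 20·log₁₀(6.9/2.7) = 73.1 − 8.15 = 64.95 dB.
shot-blast cabinet: 99.9 − 20·log₁₀(14.0/2.7) = 99.9 − 14.30 = 85.60 dB.
hydraulic press: 100.8 − 20·log₁₀(6.5/2.7) = 100.8 − 7.63 = 93.17 dB.
Σ 10^(L/10) = 2.441e+09 → L_total = 10·log₁₀(2.441e+09) = 93.88 dB.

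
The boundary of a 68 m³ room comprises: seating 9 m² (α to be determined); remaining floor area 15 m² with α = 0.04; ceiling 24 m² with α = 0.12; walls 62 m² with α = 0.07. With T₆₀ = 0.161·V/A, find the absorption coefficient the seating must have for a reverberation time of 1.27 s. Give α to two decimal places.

From T₆₀ = 0.161·V/A, the target T₆₀ = 1.27 s needs A = 0.161·68/1.27 = 8.62 m².
Absorption from the other surfaces = 15·0.04 + 24·0.12 + 62·0.07 = 7.82 m², so the seating must supply 0.80 m² over 9 m².
α = 0.80/9 = 0.089.

0.09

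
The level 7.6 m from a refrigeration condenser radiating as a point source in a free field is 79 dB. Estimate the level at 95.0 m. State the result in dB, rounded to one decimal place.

57.1 dB

Spherical spreading from a point source gives a 20·log₁₀(r₂/r₁) drop.
L₂ = 79 − 20·log₁₀(95.0/7.6) = 79 − 21.938 = 57.06 dB.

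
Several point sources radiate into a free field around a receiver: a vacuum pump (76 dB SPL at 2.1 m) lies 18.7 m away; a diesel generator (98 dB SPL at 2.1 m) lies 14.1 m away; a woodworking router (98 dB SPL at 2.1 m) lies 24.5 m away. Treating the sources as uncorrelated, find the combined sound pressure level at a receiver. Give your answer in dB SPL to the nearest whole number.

83 dB SPL

Apply inverse-square spreading to bring every level to the receiver, then sum 10^(L/10).
vacuum pump: 76 − 20·log₁₀(18.7/2.1) = 76 − 18.99 = 57.01 dB SPL.
diesel generator: 98 − 20·log₁₀(14.1/2.1) = 98 − 16.54 = 81.46 dB SPL.
woodworking router: 98 − 20·log₁₀(24.5/2.1) = 98 − 21.34 = 76.66 dB SPL.
Σ 10^(L/10) = 1.868e+08 → L_total = 10·log₁₀(1.868e+08) = 82.71 dB SPL.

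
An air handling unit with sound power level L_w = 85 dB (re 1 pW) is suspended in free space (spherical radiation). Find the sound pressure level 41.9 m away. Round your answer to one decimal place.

L_p = L_w − 10·log₁₀(4π·r²) with r = 41.9 m.
4π·r² = 2.206e+04 m², 10·log₁₀ of that is 43.436 dB.
L_p = 85 − 43.436 = 41.56 dB.

41.6 dB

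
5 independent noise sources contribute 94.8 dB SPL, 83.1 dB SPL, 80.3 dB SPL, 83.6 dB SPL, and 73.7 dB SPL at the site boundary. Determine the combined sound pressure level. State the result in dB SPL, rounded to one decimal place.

Incoherent sources combine by intensity addition: L_total = 10·log₁₀(Σ 10^(L_i/10)).
Σ 10^(L/10) = 10^(94.8/10) + 10^(83.1/10) + 10^(80.3/10) + 10^(83.6/10) + 10^(73.7/10) = 3.584e+09.
L_total = 10·log₁₀(3.584e+09) = 95.54 dB SPL.

95.5 dB SPL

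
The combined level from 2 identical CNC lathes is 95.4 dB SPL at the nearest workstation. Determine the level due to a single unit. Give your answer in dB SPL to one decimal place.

Dividing the total intensity by 2 lowers the level by 10·log₁₀ 2 = 3.010 dB: L₁ = 95.4 − 3.010.

92.4 dB SPL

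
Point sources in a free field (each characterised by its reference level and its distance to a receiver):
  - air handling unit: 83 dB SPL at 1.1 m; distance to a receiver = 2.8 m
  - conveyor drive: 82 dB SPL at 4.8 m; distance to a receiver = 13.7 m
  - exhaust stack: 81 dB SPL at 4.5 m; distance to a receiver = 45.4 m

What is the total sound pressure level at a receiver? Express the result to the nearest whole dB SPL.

First find each source's level at the receiver (point-source: −20·log₁₀(r/r_ref)), then combine on an intensity basis.
air handling unit: 83 − 20·log₁₀(2.8/1.1) = 83 − 8.12 = 74.88 dB SPL.
conveyor drive: 82 − 20·log₁₀(13.7/4.8) = 82 − 9.11 = 72.89 dB SPL.
exhaust stack: 81 − 20·log₁₀(45.4/4.5) = 81 − 20.08 = 60.92 dB SPL.
Σ 10^(L/10) = 5.149e+07 → L_total = 10·log₁₀(5.149e+07) = 77.12 dB SPL.

77 dB SPL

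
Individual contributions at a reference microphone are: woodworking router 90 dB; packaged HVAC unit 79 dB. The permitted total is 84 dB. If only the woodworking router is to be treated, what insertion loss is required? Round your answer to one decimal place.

7.7 dB

Everything except the woodworking router sums to 10^(79/10) = 7.943e+07 in linear terms, 79.00 dB.
To meet 84 dB overall, the treated woodworking router may contribute at most 10^(84/10) − 7.943e+07 = 1.718e+08, i.e. 82.35 dB.
So the woodworking router must be reduced from 90 to 82.35 dB: IL = 7.65 dB.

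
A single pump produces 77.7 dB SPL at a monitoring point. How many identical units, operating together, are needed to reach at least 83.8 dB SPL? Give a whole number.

Need L₁ + 10·log₁₀ N ≥ 83.8, i.e. log₁₀ N ≥ 0.61.
N ≥ 10^(6.1/10) = 4.074, so N = 5.

5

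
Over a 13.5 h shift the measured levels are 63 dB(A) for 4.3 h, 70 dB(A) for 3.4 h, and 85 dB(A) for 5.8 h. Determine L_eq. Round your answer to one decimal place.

81.4 dB(A)

L_eq = 10·log₁₀[(1/T)·Σ tᵢ·10^(Lᵢ/10)] with T = 13.5 h.
Σ tᵢ·10^(Lᵢ/10) = 4.3·10^(63/10) + 3.4·10^(70/10) + 5.8·10^(85/10) = 1.877e+09.
L_eq = 10·log₁₀(1.877e+09/13.5) = 81.43 dB(A).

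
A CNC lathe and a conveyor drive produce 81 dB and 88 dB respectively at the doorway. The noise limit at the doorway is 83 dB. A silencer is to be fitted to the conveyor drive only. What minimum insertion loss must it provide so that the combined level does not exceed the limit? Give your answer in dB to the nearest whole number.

9 dB

The untreated sources together contribute 10^(81/10) = 1.259e+08, i.e. 81.00 dB.
To meet 83 dB overall, the treated conveyor drive may contribute at most 10^(83/10) − 1.259e+08 = 7.363e+07, i.e. 78.67 dB.
Required insertion loss = 88 − 78.67 = 9.33 dB.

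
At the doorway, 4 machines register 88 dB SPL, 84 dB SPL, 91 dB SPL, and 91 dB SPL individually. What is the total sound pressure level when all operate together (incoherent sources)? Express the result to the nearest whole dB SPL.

For uncorrelated sources the intensities add, so convert each level to linear form, sum, and take 10·log₁₀ of the total.
Σ 10^(L/10) = 10^(88/10) + 10^(84/10) + 10^(91/10) + 10^(91/10) = 3.400e+09.
L_total = 10·log₁₀(3.400e+09) = 95.31 dB SPL.

95 dB SPL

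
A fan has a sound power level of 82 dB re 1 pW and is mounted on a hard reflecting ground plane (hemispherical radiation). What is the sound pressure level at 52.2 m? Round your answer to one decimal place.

39.7 dB

The power spreads over a hemisphere of area 2π·r², so L_p = L_w − 10·log₁₀(2π·r²).
2π·r² = 1.712e+04 m², 10·log₁₀ of that is 42.335 dB.
L_p = 82 − 42.335 = 39.66 dB.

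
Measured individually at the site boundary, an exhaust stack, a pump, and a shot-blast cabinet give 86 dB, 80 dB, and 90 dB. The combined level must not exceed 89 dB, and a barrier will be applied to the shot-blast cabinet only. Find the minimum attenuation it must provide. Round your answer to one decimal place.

5.3 dB

Everything except the shot-blast cabinet sums to 10^(86/10) + 10^(80/10) = 4.981e+08 in linear terms, 86.97 dB.
The limit corresponds to 10^(89/10) = 7.943e+08; subtracting the fixed part leaves 2.962e+08 for the shot-blast cabinet, i.e. 84.72 dB.
Required insertion loss = 90 − 84.72 = 5.28 dB.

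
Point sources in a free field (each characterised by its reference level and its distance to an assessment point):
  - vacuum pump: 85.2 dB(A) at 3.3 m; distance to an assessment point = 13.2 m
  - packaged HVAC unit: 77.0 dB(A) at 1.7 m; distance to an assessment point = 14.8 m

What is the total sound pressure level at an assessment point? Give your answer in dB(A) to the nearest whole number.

73 dB(A)

Apply inverse-square spreading to bring every level to the receiver, then sum 10^(L/10).
vacuum pump: 85.2 − 20·log₁₀(13.2/3.3) = 85.2 − 12.04 = 73.16 dB(A).
packaged HVAC unit: 77.0 − 20·log₁₀(14.8/1.7) = 77.0 − 18.80 = 58.20 dB(A).
Σ 10^(L/10) = 2.136e+07 → L_total = 10·log₁₀(2.136e+07) = 73.30 dB(A).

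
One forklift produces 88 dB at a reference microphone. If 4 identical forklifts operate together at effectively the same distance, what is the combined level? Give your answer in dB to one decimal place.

With 4 equal, uncorrelated contributions the intensity is 4× that of one unit, giving a rise of 10·log₁₀ 4.
L_total = 88 + 10·log₁₀(4) = 88 + 6.021 = 94.02 dB.

94.0 dB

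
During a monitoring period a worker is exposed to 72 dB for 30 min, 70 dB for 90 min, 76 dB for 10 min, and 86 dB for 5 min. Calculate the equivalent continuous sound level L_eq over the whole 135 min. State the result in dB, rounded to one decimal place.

74.5 dB

Weight each interval's intensity by its duration and average over T = 135 min:
Σ tᵢ·10^(Lᵢ/10) = 30·10^(72/10) + 90·10^(70/10) + 10·10^(76/10) + 5·10^(86/10) = 3.764e+09.
L_eq = 10·log₁₀(3.764e+09/135) = 74.45 dB.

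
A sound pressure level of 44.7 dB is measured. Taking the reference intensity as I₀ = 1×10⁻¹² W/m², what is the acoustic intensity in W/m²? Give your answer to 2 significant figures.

3.0e-08 W/m²

I/I₀ = 10^(44.7/10) = 2.951e+04, so I = 2.951e+04 × 10⁻¹² W/m².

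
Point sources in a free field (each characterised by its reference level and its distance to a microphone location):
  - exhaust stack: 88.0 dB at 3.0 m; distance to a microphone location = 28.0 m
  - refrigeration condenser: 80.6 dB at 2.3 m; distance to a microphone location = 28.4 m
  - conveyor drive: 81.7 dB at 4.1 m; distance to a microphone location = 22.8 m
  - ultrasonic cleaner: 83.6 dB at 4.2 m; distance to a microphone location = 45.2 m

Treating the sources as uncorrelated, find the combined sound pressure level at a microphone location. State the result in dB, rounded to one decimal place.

First find each source's level at the receiver (point-source: −20·log₁₀(r/r_ref)), then combine on an intensity basis.
exhaust stack: 88.0 − 20·log₁₀(28.0/3.0) = 88.0 − 19.40 = 68.60 dB.
refrigeration condenser: 80.6 − 20·log₁₀(28.4/2.3) = 80.6 − 21.83 = 58.77 dB.
conveyor drive: 81.7 − 20·log₁₀(22.8/4.1) = 81.7 − 14.90 = 66.80 dB.
ultrasonic cleaner: 83.6 − 20·log₁₀(45.2/4.2) = 83.6 − 20.64 = 62.96 dB.
Σ 10^(L/10) = 1.476e+07 → L_total = 10·log₁₀(1.476e+07) = 71.69 dB.

71.7 dB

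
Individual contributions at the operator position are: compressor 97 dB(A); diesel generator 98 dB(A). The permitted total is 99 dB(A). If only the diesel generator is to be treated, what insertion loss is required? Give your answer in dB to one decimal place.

3.3 dB

Fixed contribution from the other source: Σ 10^(L/10) = 10^(97/10) = 5.012e+09 (97.00 dB(A)).
To meet 99 dB(A) overall, the treated diesel generator may contribute at most 10^(99/10) − 5.012e+09 = 2.931e+09, i.e. 94.67 dB(A).
Required insertion loss = 98 − 94.67 = 3.33 dB.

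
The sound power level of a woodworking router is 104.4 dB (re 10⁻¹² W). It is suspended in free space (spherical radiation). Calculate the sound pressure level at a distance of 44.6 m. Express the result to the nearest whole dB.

The power spreads over a sphere of area 4π·r², so L_p = L_w − 10·log₁₀(4π·r²).
4π·r² = 2.5e+04 m², 10·log₁₀ of that is 43.979 dB.
L_p = 104.4 − 43.979 = 60.42 dB.

60 dB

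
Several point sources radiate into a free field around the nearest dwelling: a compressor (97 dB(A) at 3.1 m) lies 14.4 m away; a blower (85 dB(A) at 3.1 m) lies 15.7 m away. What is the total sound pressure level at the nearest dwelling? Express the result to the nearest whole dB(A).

First find each source's level at the receiver (point-source: −20·log₁₀(r/r_ref)), then combine on an intensity basis.
compressor: 97 − 20·log₁₀(14.4/3.1) = 97 − 13.34 = 83.66 dB(A).
blower: 85 − 20·log₁₀(15.7/3.1) = 85 − 14.09 = 70.91 dB(A).
Σ 10^(L/10) = 2.446e+08 → L_total = 10·log₁₀(2.446e+08) = 83.88 dB(A).

84 dB(A)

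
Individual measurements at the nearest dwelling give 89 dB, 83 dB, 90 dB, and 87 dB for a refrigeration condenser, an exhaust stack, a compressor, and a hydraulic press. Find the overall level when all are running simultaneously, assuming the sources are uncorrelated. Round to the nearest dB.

For uncorrelated sources the intensities add, so convert each level to linear form, sum, and take 10·log₁₀ of the total.
Σ 10^(L/10) = 10^(89/10) + 10^(83/10) + 10^(90/10) + 10^(87/10) = 2.495e+09.
L_total = 10·log₁₀(2.495e+09) = 93.97 dB.

94 dB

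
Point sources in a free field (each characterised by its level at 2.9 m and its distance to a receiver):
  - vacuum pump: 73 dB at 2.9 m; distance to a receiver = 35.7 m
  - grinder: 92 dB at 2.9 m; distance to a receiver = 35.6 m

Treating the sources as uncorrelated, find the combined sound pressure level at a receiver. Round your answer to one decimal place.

70.3 dB

First find each source's level at the receiver (point-source: −20·log₁₀(r/r_ref)), then combine on an intensity basis.
vacuum pump: 73 − 20·log₁₀(35.7/2.9) = 73 − 21.81 = 51.19 dB.
grinder: 92 − 20·log₁₀(35.6/2.9) = 92 − 21.78 = 70.22 dB.
Σ 10^(L/10) = 1.065e+07 → L_total = 10·log₁₀(1.065e+07) = 70.27 dB.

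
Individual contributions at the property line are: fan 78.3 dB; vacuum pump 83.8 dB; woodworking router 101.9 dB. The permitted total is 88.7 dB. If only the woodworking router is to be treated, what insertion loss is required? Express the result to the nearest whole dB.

Fixed contribution from the other sources: Σ 10^(L/10) = 10^(78.3/10) + 10^(83.8/10) = 3.075e+08 (84.88 dB).
The limit corresponds to 10^(88.7/10) = 7.413e+08; subtracting the fixed part leaves 4.338e+08 for the woodworking router, i.e. 86.37 dB.
Required insertion loss = 101.9 − 86.37 = 15.53 dB.

16 dB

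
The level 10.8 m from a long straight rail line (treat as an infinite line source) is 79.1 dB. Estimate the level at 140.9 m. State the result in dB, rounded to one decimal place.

67.9 dB

Line-source attenuation: ΔL = 10·log₁₀(r₂/r₁) = 10·log₁₀(140.9/10.8) = 11.155 dB.
L₂ = 79.1 − 10·log₁₀(140.9/10.8) = 79.1 − 11.155 = 67.95 dB.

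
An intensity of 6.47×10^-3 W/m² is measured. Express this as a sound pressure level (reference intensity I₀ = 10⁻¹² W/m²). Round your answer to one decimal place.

L = 10·log₁₀(I/I₀) = 10·log₁₀(6.47×10^-3/10⁻¹²) = 10·log₁₀(6.47×10^9).
L = 10·(0.8109 + 9) = 98.11 dB.

98.1 dB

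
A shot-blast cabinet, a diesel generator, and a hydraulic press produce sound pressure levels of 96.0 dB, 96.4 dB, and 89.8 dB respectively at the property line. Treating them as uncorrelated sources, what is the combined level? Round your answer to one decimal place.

99.7 dB

For uncorrelated sources the intensities add, so convert each level to linear form, sum, and take 10·log₁₀ of the total.
Σ 10^(L/10) = 10^(96.0/10) + 10^(96.4/10) + 10^(89.8/10) = 9.301e+09.
L_total = 10·log₁₀(9.301e+09) = 99.69 dB.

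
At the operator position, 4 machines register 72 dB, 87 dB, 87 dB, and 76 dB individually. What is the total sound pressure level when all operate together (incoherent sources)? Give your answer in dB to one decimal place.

For uncorrelated sources the intensities add, so convert each level to linear form, sum, and take 10·log₁₀ of the total.
Σ 10^(L/10) = 10^(72/10) + 10^(87/10) + 10^(87/10) + 10^(76/10) = 1.058e+09.
L_total = 10·log₁₀(1.058e+09) = 90.24 dB.

90.2 dB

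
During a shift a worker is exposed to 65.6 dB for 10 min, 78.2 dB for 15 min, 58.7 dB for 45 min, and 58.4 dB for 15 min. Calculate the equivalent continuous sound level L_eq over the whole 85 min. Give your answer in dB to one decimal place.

L_eq = 10·log₁₀[(1/T)·Σ tᵢ·10^(Lᵢ/10)] with T = 85 min.
Σ tᵢ·10^(Lᵢ/10) = 10·10^(65.6/10) + 15·10^(78.2/10) + 45·10^(58.7/10) + 15·10^(58.4/10) = 1.071e+09.
L_eq = 10·log₁₀(1.071e+09/85) = 71.00 dB.

71.0 dB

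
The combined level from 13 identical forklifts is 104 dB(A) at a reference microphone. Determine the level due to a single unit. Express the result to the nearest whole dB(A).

Dividing the total intensity by 13 lowers the level by 10·log₁₀ 13 = 11.139 dB: L₁ = 104 − 11.139.

93 dB(A)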